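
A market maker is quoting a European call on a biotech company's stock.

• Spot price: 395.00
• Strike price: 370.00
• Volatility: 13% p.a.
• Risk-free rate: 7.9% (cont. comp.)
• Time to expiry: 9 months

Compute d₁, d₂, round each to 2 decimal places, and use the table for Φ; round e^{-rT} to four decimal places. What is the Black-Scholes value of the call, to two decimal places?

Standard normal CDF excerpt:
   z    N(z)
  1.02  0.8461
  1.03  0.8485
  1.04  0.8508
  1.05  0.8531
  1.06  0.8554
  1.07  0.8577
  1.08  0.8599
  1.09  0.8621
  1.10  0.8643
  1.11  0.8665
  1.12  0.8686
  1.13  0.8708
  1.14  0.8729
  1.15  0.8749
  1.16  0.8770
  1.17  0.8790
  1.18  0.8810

σ√T = 0.13 × 0.8660 = 0.1126
d₁ = [ln(395/370) + (0.079 + 0.13²/2)·0.75] / 0.1126 = [0.0654 + 0.0656] / 0.1126 = 1.1633 ≈ 1.16
d₂ = d₁ − σ√T = 1.1633 − 0.1126 = 1.0507 ≈ 1.05
exp(−rT) = exp(−0.079·0.75) = 0.9425
N(d₁) = N(1.16) = 0.8770;  N(d₂) = N(1.05) = 0.8531
C = 395·0.8770 − 370·0.9425·0.8531 = 346.4150 − 297.4973 = 48.9177

48.92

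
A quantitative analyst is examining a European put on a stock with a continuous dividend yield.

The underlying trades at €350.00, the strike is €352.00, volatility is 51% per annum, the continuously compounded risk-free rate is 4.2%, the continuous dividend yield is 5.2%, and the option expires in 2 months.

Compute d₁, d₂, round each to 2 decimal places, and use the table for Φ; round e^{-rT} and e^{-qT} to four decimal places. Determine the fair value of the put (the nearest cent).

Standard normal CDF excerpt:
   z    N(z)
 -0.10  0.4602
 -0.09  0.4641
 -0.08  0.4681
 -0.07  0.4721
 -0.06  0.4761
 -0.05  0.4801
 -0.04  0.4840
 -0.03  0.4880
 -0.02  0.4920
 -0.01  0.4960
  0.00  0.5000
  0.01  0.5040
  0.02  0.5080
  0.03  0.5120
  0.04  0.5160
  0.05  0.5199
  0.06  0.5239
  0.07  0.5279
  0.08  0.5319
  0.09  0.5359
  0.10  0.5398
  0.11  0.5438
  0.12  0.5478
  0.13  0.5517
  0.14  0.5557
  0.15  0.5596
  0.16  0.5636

€30.42

T = 0.1667;  σ√T = 0.2082
d₁ = [ln(350/352) + (0.042 − 0.052 + 0.51²/2)·0.1667] / 0.2082 = [-0.0057 + 0.0200] / 0.2082 = 0.0687 ⇒ 0.07
d₂ = d₁ − σ√T = 0.0687 − 0.2082 = -0.1395 ⇒ -0.14
exp(−qT) = exp(−0.052·0.1667) = 0.9914;  exp(−rT) = exp(−0.042·0.1667) = 0.9930
N(−d₂) = N(0.14) = 0.5557;  N(−d₁) = N(-0.07) = 0.4721
P = 352·0.9930·0.5557 − 350·0.9914·0.4721 = 194.2372 − 163.8140 = 30.4232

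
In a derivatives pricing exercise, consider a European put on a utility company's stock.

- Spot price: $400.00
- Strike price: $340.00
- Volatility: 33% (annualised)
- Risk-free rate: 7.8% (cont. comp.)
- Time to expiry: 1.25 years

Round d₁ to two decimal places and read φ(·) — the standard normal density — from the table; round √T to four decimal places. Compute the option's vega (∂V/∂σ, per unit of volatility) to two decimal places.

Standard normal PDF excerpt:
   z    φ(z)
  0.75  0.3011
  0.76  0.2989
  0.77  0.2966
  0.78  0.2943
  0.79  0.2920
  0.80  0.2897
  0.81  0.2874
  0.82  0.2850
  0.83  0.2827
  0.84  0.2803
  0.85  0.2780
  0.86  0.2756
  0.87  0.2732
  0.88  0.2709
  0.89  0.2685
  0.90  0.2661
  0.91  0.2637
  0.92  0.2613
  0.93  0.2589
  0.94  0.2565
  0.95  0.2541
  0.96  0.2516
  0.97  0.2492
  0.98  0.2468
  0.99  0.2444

120.07

σ√T = 0.33·√1.25 = 0.3690
d₁ = [ln(400/340) + (0.078 + 0.33²/2)·1.25] / 0.3690 = [0.1625 + 0.1656] / 0.3690 = 0.8892 which rounds to 0.89
√T = √1.25 = 1.1180
φ(d₁) = φ(0.89) = 0.2685
vega = S·φ(d₁)·√T = 400·0.2685·1.1180 = 120.0732
(Vega is the same for a European call and put with the same parameters.)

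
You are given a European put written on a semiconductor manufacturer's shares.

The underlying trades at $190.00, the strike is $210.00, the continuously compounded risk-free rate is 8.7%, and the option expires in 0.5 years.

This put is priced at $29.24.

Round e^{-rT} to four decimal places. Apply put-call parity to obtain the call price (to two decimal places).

$18.19

exp(−rT) = exp(−0.087·0.5) = 0.9574
Put-call parity: C − P = S − K·e^(−rT) = 190 − 210·0.9574 = 190 − 201.0540 = -11.0540
C = P + (C − P) = 29.24 + (-11.0540) = 18.1860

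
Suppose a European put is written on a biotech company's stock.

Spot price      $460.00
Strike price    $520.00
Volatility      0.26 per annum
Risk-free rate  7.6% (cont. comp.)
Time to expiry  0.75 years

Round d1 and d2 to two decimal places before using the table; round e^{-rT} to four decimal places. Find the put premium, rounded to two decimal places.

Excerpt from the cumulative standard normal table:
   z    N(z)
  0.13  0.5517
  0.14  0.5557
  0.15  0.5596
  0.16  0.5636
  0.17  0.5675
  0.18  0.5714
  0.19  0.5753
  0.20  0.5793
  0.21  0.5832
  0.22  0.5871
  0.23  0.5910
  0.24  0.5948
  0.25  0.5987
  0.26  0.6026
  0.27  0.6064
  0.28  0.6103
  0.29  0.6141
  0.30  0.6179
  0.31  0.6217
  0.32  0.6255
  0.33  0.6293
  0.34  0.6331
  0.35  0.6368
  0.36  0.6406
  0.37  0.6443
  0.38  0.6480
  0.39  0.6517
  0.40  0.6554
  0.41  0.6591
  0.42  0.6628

σ√T = 0.26 × 0.8660 = 0.2252
d₁ = [ln(460/520) + (0.076 + 0.26²/2)·0.75] / 0.2252 = [-0.1226 + 0.0824] / 0.2252 = -0.1788 ≈ -0.18
d₂ = d₁ − σ√T = -0.1788 − 0.2252 = -0.4039 ≈ -0.40
exp(−rT) = exp(−0.076·0.75) = 0.9446
N(−d₂) = N(0.40) = 0.6554;  N(−d₁) = N(0.18) = 0.5714
P = 520·0.9446·0.6554 − 460·0.5714 = 321.9272 − 262.8440 = 59.0832

$59.08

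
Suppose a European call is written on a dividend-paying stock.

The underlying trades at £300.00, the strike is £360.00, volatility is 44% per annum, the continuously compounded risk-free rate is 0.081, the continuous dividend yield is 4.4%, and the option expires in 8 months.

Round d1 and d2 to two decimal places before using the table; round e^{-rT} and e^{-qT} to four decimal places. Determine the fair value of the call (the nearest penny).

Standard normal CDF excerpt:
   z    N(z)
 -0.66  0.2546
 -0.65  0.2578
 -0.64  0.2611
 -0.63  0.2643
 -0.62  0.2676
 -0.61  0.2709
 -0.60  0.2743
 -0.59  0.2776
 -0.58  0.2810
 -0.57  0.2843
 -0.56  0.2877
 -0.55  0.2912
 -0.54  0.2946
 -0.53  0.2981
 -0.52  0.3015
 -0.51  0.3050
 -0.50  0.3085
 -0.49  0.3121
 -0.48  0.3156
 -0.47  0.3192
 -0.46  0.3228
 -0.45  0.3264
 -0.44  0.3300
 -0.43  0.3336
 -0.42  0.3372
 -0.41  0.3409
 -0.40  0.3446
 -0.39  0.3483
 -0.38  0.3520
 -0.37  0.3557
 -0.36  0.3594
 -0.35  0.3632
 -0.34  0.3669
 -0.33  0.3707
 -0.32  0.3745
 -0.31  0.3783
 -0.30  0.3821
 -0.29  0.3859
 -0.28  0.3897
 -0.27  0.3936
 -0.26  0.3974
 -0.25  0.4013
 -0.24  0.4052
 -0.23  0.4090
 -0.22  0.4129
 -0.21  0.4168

£24.51

T = 0.6667;  σ√T = 0.3593
d₁ = [ln(300/360) + (0.081 − 0.044 + ½·0.44²)·0.6667] / (σ√T) = (-0.1823 + 0.0892) / 0.3593 = -0.2592 ⇒ -0.26
d₂ = -0.2592 − 0.3593 = -0.6185 ⇒ -0.62
exp(−qT) = exp(−0.044·0.6667) = 0.9711;  exp(−rT) = exp(−0.081·0.6667) = 0.9474
N(d₁) = N(-0.26) = 0.3974;  N(d₂) = N(-0.62) = 0.2676
C = 300·0.9711·0.3974 − 360·0.9474·0.2676 = 115.7745 − 91.2687 = 24.5058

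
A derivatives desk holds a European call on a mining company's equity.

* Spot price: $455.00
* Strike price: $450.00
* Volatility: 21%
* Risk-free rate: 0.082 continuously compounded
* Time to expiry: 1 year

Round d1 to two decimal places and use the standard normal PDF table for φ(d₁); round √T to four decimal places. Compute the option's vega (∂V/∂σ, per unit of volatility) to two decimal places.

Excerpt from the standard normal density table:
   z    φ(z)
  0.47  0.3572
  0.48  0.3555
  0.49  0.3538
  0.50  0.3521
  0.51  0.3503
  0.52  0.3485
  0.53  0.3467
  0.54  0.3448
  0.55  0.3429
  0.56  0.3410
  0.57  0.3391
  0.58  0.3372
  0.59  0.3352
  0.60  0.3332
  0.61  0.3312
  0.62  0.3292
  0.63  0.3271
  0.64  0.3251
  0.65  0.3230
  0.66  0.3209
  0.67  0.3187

T = 1;  σ√T = 0.2100
d₁ = [ln(455/450) + (0.082 + ½·0.21²)·1] / (σ√T) = (0.0110 + 0.1041) / 0.2100 = 0.5481 which rounds to 0.55
√T = √1 = 1.0000
φ(d₁) = φ(0.55) = 0.3429
vega = S·φ(d₁)·√T = 455·0.3429·1.0000 = 156.0195
(Vega is the same for a European call and put with the same parameters.)

156.02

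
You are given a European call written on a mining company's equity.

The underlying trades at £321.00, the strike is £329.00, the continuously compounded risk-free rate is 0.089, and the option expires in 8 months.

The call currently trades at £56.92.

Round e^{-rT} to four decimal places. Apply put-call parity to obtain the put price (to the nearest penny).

£45.97

e^(−rT) = e^(−0.089·0.6667) = 0.9424
Put-call parity: C − P = S − K·e^(−rT) = 321 − 329·0.9424 = 321 − 310.0496 = 10.9504
P = C − (C − P) = 56.92 − (10.9504) = 45.9696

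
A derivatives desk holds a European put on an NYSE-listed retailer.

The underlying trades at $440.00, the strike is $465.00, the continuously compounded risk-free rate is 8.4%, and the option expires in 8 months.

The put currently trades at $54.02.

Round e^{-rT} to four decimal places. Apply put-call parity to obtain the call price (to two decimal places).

exp(−rT) = exp(−0.084·0.6667) = 0.9455
Put-call parity: C − P = S − K·e^(−rT) = 440 − 465·0.9455 = 440 − 439.6575 = 0.3425
C = P + (C − P) = 54.02 + (0.3425) = 54.3625

$54.36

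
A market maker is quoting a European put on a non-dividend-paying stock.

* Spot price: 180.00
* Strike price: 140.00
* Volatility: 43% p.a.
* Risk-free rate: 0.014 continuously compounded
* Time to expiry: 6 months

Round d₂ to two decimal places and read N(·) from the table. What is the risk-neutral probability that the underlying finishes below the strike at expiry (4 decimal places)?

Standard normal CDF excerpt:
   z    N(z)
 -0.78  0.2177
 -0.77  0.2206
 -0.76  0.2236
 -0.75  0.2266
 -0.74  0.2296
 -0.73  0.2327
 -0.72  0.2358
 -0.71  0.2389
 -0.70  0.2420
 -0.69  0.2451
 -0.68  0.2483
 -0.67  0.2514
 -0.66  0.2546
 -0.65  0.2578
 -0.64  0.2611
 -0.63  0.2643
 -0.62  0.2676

0.2420

σ√T = 0.43 × 0.7071 = 0.3041
d₁ = [ln(180/140) + (0.014 + ½·0.43²)·0.5] / (σ√T) = (0.2513 + 0.0532) / 0.3041 = 1.0016 ⇒ 1.00
d₂ = 1.0016 − 0.3041 = 0.6975 ⇒ 0.70
Pr(exercise) under Q = N(−d₂) = N(-0.70) = 0.2420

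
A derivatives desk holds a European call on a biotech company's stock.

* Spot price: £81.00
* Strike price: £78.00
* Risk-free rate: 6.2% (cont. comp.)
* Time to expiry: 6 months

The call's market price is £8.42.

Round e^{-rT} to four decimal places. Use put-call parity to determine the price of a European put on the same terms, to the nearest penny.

£3.04

exp(−rT) = exp(−0.062·0.5) = 0.9695
Put-call parity: C − P = S − K·e^(−rT) = 81 − 78·0.9695 = 81 − 75.6210 = 5.3790
P = C − (C − P) = 8.42 − (5.3790) = 3.0410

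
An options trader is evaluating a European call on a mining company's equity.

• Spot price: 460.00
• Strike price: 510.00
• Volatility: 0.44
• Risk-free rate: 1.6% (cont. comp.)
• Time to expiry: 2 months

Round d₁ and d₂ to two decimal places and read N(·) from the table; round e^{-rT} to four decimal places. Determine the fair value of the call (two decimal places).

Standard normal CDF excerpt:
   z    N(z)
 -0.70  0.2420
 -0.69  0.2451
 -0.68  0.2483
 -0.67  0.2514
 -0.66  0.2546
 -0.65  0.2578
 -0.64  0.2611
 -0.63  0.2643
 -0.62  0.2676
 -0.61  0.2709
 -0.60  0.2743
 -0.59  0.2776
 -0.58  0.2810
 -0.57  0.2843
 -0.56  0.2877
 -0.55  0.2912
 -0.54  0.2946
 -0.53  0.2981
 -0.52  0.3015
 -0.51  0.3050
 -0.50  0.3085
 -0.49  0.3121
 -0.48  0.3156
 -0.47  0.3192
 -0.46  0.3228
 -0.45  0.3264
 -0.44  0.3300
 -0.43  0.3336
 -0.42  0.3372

15.71

T = 0.1667;  σ√T = 0.1796
d₁ = [ln(460/510) + (0.016 + ½·0.44²)·0.1667] / (σ√T) = (-0.1032 + 0.0188) / 0.1796 = -0.4698 which rounds to -0.47
d₂ = -0.4698 − 0.1796 = -0.6494 which rounds to -0.65
exp(−rT) = exp(−0.016·0.1667) = 0.9973
N(d₁) = N(-0.47) = 0.3192;  N(d₂) = N(-0.65) = 0.2578
C = 460·0.3192 − 510·0.9973·0.2578 = 146.8320 − 131.1230 = 15.7090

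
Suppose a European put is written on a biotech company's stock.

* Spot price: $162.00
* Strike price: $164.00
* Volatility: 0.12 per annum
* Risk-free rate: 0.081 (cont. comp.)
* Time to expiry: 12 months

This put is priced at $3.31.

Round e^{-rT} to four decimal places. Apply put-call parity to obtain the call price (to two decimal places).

e^(−rT) = e^(−0.081·1) = 0.9222
Put-call parity: C − P = S − K·e^(−rT) = 162 − 164·0.9222 = 162 − 151.2408 = 10.7592
C = P + (C − P) = 3.31 + (10.7592) = 14.0692

$14.07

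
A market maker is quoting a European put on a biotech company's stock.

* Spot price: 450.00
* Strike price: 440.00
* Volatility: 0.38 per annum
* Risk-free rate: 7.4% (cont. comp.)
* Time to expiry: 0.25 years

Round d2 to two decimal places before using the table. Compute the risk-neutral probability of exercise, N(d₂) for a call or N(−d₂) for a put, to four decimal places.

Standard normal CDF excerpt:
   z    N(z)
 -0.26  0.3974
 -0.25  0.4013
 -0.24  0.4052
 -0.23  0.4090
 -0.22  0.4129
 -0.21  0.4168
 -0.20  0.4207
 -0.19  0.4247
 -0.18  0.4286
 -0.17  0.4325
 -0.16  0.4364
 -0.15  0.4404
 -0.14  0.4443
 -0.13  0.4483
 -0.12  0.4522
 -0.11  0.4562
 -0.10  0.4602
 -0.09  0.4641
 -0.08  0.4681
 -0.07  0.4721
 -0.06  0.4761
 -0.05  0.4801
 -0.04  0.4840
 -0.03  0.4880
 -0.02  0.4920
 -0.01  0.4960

σ√T = 0.38·√0.25 = 0.1900
d₁ = [ln(450/440) + (0.074 + 0.38²/2)·0.25] / 0.1900 = [0.0225 + 0.0365] / 0.1900 = 0.3106 → 0.31
d₂ = d₁ − σ√T = 0.3106 − 0.1900 = 0.1206 → 0.12
Risk-neutral Pr[S_T < K] = N(−d₂) = N(-0.12) = 0.4522

0.4522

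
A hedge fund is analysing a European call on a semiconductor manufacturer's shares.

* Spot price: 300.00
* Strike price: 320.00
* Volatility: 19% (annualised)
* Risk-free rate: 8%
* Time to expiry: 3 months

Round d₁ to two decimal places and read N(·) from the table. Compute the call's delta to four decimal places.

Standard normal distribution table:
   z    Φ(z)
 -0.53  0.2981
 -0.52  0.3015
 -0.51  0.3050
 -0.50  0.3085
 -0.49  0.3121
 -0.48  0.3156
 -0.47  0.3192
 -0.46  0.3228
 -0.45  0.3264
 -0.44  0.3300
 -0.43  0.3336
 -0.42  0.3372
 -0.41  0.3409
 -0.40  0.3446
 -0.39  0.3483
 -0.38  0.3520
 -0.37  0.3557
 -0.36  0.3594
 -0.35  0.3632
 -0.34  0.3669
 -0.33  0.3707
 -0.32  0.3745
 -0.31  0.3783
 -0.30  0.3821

0.3372

T = 0.25;  σ√T = 0.0950
d₁ = [ln(300/320) + (0.08 + ½·0.19²)·0.25] / (σ√T) = (-0.0645 + 0.0245) / 0.0950 = -0.4213 → -0.42
N(d₁) = N(-0.42) = 0.3372
Δ_call = N(d₁) = 0.3372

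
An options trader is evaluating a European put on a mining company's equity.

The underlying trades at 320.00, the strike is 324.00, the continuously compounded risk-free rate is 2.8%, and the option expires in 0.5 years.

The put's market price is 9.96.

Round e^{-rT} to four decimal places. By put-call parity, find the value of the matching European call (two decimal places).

10.46

exp(−rT) = exp(−0.028·0.5) = 0.9861
Put-call parity: C − P = S − K·e^(−rT) = 320 − 324·0.9861 = 320 − 319.4964 = 0.5036
C = P + (C − P) = 9.96 + (0.5036) = 10.4636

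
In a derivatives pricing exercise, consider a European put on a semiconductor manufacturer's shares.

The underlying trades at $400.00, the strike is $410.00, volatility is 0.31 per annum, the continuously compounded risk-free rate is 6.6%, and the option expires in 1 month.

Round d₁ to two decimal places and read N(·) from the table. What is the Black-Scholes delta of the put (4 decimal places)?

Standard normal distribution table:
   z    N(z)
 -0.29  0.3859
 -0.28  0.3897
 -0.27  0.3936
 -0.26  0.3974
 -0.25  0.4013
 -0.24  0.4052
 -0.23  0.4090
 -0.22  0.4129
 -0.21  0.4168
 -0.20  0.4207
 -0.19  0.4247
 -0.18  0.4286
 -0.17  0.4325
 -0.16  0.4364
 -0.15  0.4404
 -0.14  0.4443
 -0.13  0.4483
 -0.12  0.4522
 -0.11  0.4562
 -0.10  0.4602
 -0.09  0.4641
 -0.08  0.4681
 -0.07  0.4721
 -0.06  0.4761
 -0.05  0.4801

-0.5675

σ√T = 0.31 × 0.2887 = 0.0895
d₁ = [ln(400/410) + (0.066 + ½·0.31²)·0.08333] / (σ√T) = (-0.0247 + 0.0095) / 0.0895 = -0.1697 ≈ -0.17
N(d₁) = N(-0.17) = 0.4325
Δ_put = N(d₁) − 1 = 0.4325 − 1 = -0.5675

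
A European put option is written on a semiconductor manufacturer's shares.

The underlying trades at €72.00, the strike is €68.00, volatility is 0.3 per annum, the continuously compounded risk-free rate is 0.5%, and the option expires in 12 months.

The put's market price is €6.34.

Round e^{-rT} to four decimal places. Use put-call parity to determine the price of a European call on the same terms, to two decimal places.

exp(−rT) = exp(−0.005·1) = 0.9950
Put-call parity: C − P = S − K·e^(−rT) = 72 − 68·0.9950 = 72 − 67.6600 = 4.3400
C = P + (C − P) = 6.34 + (4.3400) = 10.6800

€10.68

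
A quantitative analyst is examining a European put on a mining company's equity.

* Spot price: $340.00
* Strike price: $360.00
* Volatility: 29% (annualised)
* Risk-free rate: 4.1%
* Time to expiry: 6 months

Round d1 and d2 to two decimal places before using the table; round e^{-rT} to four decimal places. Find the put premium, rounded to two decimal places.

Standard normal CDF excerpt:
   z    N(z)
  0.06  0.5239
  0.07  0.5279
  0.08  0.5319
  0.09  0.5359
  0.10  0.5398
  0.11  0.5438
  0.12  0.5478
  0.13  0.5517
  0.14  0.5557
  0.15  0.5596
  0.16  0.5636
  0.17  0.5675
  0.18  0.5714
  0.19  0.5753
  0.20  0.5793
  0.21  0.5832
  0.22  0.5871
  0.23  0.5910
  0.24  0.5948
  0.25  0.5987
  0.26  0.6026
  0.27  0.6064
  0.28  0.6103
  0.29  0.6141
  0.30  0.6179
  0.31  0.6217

σ√T = 0.29·√0.5 = 0.2051
d₁ = [ln(340/360) + (0.041 + 0.29²/2)·0.5] / 0.2051 = [-0.0572 + 0.0415] / 0.2051 = -0.0762 which rounds to -0.08
d₂ = d₁ − σ√T = -0.0762 − 0.2051 = -0.2813 which rounds to -0.28
exp(−rT) = exp(−0.041·0.5) = 0.9797
P = 360·0.9797·N(0.28) − 340·N(0.08) = 360·0.9797·0.6103 − 340·0.5319 = 215.2479 − 180.8460 = 34.4019

$34.40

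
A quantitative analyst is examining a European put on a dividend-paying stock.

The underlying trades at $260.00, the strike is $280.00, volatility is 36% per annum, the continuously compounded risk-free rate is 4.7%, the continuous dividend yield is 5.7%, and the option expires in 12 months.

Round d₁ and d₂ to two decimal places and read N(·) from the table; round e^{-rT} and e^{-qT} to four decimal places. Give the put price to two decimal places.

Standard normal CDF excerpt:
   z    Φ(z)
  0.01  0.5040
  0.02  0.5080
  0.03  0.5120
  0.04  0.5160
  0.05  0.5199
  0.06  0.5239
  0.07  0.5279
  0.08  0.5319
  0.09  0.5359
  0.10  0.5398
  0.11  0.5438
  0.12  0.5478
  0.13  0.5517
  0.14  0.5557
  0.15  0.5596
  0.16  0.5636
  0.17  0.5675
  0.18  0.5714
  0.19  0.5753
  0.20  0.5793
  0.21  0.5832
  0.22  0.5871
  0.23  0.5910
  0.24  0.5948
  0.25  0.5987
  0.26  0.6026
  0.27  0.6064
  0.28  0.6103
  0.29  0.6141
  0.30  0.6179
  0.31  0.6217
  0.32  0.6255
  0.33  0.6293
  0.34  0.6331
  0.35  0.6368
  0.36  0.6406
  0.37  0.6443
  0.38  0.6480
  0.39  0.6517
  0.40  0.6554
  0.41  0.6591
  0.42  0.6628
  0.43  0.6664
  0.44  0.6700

$48.39

σ√T = 0.36·√1 = 0.3600
d₁ = [ln(260/280) + (0.047 − 0.057 + 0.36²/2)·1] / 0.3600 = [-0.0741 + 0.0548] / 0.3600 = -0.0536 which rounds to -0.05
d₂ = d₁ − σ√T = -0.0536 − 0.3600 = -0.4136 which rounds to -0.41
exp(−qT) = exp(−0.057·1) = 0.9446;  exp(−rT) = exp(−0.047·1) = 0.9541
N(−d₂) = N(0.41) = 0.6591;  N(−d₁) = N(0.05) = 0.5199
P = 280·0.9541·0.6591 − 260·0.9446·0.5199 = 176.0772 − 127.6854 = 48.3919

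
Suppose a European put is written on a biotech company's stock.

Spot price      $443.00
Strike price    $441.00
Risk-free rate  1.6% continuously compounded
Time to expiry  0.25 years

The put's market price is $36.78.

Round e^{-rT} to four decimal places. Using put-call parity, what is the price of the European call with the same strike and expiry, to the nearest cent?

$40.54

e^(−rT) = e^(−0.016·0.25) = 0.9960
Put-call parity: C − P = S − K·e^(−rT) = 443 − 441·0.9960 = 443 − 439.2360 = 3.7640
C = P + (C − P) = 36.78 + (3.7640) = 40.5440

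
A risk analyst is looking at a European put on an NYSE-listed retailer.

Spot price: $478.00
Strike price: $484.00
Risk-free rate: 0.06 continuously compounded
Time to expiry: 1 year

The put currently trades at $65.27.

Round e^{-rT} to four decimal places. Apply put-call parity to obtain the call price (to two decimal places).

$87.44

exp(−rT) = exp(−0.06·1) = 0.9418
Put-call parity: C − P = S − K·e^(−rT) = 478 − 484·0.9418 = 478 − 455.8312 = 22.1688
C = P + (C − P) = 65.27 + (22.1688) = 87.4388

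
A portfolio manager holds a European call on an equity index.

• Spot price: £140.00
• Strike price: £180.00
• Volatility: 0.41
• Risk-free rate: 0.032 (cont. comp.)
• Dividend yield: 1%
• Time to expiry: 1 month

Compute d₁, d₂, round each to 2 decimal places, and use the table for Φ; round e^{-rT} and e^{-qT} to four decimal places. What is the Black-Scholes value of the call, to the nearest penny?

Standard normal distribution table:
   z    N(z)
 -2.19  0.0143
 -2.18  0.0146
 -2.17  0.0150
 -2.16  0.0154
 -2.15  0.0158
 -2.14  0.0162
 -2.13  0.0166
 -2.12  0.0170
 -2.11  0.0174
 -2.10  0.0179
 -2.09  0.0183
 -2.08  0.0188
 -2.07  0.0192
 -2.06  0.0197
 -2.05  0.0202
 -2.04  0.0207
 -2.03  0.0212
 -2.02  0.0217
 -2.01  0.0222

T = 0.08333;  σ√T = 0.1184
d₁ = [ln(140/180) + (0.032 − 0.01 + 0.41²/2)·0.08333] / 0.1184 = [-0.2513 + 0.0088] / 0.1184 = -2.0487 → -2.05
d₂ = d₁ − σ√T = -2.0487 − 0.1184 = -2.1671 → -2.17
exp(−qT) = exp(−0.01·0.08333) = 0.9992;  exp(−rT) = exp(−0.032·0.08333) = 0.9973
N(d₁) = N(-2.05) = 0.0202;  N(d₂) = N(-2.17) = 0.0150
C = 140·0.9992·0.0202 − 180·0.9973·0.0150 = 2.8257 − 2.6927 = 0.1330

£0.13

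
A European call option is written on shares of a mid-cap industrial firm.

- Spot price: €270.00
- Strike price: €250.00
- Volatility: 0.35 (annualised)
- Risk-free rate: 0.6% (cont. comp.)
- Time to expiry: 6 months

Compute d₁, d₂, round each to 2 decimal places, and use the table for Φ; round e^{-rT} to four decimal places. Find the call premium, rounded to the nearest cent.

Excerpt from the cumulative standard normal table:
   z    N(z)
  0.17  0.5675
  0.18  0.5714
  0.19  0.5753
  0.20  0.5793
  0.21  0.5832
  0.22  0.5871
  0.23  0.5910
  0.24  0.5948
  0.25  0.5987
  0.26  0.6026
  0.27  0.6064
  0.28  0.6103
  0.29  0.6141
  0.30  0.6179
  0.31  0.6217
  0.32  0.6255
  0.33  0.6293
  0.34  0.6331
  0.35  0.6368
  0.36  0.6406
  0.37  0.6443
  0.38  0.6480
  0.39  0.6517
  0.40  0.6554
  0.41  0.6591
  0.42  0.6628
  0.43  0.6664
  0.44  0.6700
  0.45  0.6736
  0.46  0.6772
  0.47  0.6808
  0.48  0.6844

€37.48

σ√T = 0.35·√0.5 = 0.2475
d₁ = [ln(270/250) + (0.006 + ½·0.35²)·0.5] / (σ√T) = (0.0770 + 0.0336) / 0.2475 = 0.4468 which rounds to 0.45
d₂ = 0.4468 − 0.2475 = 0.1993 which rounds to 0.20
e^(−rT) = e^(−0.006·0.5) = 0.9970
C = 270·N(0.45) − 250·0.9970·N(0.20) = 270·0.6736 − 250·0.9970·0.5793 = 181.8720 − 144.3905 = 37.4815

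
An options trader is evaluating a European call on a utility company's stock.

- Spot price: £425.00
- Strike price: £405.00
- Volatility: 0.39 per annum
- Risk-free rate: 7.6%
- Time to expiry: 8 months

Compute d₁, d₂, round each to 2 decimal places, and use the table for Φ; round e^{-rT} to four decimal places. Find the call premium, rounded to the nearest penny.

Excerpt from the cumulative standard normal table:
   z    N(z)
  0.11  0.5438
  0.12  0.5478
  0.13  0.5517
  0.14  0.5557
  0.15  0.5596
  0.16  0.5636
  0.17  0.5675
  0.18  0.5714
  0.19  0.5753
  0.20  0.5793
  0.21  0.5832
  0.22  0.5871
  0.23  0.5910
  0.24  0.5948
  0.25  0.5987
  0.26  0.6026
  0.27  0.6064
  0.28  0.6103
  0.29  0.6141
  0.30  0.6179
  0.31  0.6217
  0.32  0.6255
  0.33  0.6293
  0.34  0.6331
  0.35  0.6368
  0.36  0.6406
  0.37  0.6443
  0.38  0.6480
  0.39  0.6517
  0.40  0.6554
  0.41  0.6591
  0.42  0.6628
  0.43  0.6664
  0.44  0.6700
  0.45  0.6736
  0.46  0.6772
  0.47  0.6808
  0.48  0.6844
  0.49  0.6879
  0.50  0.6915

σ√T = 0.39 × 0.8165 = 0.3184
d₁ = [ln(425/405) + (0.076 + ½·0.39²)·0.6667] / (σ√T) = (0.0482 + 0.1014) / 0.3184 = 0.4697 ≈ 0.47
d₂ = 0.4697 − 0.3184 = 0.1513 ≈ 0.15
e^(−rT) = e^(−0.076·0.6667) = 0.9506
N(d₁) = N(0.47) = 0.6808;  N(d₂) = N(0.15) = 0.5596
C = 425·0.6808 − 405·0.9506·0.5596 = 289.3400 − 215.4421 = 73.8979

£73.90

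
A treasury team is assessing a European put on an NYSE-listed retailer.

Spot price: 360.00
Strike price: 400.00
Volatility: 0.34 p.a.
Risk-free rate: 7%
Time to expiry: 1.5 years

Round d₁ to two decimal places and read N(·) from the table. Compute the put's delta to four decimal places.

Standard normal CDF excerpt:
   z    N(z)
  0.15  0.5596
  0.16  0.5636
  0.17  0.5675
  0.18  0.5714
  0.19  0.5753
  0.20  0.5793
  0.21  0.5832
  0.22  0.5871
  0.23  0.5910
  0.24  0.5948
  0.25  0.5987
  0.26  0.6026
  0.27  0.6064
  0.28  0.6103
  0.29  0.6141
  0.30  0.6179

-0.4168

T = 1.5;  σ√T = 0.4164
d₁ = [ln(360/400) + (0.07 + 0.34²/2)·1.5] / 0.4164 = [-0.1054 + 0.1917] / 0.4164 = 0.2073 ⇒ 0.21
N(d₁) = N(0.21) = 0.5832
Δ_put = N(d₁) − 1 = 0.5832 − 1 = -0.4168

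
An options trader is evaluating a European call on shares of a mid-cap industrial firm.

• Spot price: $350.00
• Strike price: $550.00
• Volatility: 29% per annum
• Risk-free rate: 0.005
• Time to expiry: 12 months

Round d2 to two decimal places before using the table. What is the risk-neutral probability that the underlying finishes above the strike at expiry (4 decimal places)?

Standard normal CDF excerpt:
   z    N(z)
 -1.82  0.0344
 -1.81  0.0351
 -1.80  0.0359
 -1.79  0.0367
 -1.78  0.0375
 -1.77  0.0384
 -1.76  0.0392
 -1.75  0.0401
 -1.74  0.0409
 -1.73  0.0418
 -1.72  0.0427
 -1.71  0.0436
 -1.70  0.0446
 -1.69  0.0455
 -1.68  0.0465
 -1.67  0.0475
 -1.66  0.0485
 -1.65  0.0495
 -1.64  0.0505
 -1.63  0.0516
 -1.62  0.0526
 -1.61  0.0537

σ√T = 0.29 × 1.0000 = 0.2900
d₁ = [ln(350/550) + (0.005 + 0.29²/2)·1] / 0.2900 = [-0.4520 + 0.0470] / 0.2900 = -1.3963 → -1.40
d₂ = d₁ − σ√T = -1.3963 − 0.2900 = -1.6863 → -1.69
Risk-neutral Pr[S_T > K] = N(d₂) = N(-1.69) = 0.0455

0.0455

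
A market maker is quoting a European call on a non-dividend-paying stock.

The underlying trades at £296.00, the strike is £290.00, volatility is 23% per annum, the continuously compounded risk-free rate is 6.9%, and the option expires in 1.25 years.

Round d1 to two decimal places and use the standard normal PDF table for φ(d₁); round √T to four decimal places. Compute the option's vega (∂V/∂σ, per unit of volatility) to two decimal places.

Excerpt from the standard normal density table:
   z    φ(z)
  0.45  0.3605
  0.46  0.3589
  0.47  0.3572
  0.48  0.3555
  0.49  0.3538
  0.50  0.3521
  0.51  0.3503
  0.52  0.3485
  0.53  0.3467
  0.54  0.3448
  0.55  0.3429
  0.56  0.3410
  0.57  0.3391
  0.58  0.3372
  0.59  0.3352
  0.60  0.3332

114.10

σ√T = 0.23 × 1.1180 = 0.2571
ln(S/K) + (r + σ²/2)T = ln(296/290) + (0.069 + 0.23²/2)·1.25 = 0.0205 + 0.1193 = 0.1398
d₁ = 0.1398 / 0.2571 = 0.5436 ⇒ 0.54
√T = √1.25 = 1.1180
φ(d₁) = φ(0.54) = 0.3448
vega = S·φ(d₁)·√T = 296·0.3448·1.1180 = 114.1040
(Call and put vega coincide under Black-Scholes.)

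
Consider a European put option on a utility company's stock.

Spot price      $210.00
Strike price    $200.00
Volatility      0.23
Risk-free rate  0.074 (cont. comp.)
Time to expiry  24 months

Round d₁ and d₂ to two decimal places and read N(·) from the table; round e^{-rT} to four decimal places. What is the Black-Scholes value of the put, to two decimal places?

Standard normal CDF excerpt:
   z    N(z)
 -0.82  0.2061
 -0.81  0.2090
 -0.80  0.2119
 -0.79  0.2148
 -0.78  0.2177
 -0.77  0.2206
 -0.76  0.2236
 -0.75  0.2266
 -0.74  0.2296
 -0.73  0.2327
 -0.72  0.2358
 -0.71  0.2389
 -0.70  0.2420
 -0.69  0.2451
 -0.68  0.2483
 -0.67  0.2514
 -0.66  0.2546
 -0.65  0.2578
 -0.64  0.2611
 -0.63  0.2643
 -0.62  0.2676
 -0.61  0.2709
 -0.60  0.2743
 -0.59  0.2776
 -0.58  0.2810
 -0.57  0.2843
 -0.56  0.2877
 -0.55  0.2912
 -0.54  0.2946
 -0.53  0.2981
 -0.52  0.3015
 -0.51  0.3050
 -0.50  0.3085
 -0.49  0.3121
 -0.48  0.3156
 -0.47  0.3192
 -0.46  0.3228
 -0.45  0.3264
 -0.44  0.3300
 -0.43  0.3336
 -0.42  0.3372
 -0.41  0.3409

$10.59

σ√T = 0.23·√2 = 0.3253
ln(S/K) + (r + σ²/2)T = ln(210/200) + (0.074 + 0.23²/2)·2 = 0.0488 + 0.2009 = 0.2497
d₁ = 0.2497 / 0.3253 = 0.7676 which rounds to 0.77
d₂ = d₁ − σ√T = 0.7676 − 0.3253 = 0.4424 which rounds to 0.44
exp(−rT) = exp(−0.074·2) = 0.8624
N(−d₂) = N(-0.44) = 0.3300;  N(−d₁) = N(-0.77) = 0.2206
P = 200·0.8624·0.3300 − 210·0.2206 = 56.9184 − 46.3260 = 10.5924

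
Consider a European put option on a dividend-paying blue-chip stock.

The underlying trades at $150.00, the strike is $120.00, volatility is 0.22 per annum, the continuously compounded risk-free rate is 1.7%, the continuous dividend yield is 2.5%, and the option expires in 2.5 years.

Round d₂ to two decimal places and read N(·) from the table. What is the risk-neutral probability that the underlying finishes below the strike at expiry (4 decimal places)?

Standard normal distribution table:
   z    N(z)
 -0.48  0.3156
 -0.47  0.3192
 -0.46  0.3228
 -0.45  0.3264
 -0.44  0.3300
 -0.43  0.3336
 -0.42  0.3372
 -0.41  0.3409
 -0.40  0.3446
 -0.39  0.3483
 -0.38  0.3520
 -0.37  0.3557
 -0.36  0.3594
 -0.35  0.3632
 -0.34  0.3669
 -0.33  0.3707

σ√T = 0.22 × 1.5811 = 0.3479
d₁ = [ln(150/120) + (0.017 − 0.025 + ½·0.22²)·2.5] / (σ√T) = (0.2231 + 0.0405) / 0.3479 = 0.7579 which rounds to 0.76
d₂ = 0.7579 − 0.3479 = 0.4101 which rounds to 0.41
Risk-neutral Pr[S_T < K] = N(−d₂) = N(-0.41) = 0.3409

0.3409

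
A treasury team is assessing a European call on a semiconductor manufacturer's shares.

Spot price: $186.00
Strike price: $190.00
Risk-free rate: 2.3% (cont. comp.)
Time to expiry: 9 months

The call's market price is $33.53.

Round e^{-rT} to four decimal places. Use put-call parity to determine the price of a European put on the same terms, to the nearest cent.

exp(−rT) = exp(−0.023·0.75) = 0.9829
Put-call parity: C − P = S − K·e^(−rT) = 186 − 190·0.9829 = 186 − 186.7510 = -0.7510
P = C − (C − P) = 33.53 − (-0.7510) = 34.2810

$34.28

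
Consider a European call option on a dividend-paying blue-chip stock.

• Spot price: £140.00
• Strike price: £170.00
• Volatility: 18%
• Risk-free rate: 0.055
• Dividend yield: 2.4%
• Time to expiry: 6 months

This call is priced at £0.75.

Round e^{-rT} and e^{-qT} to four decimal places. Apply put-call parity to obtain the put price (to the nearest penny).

£27.81

e^(−qT) = e^(−0.024·0.5) = 0.9881;  e^(−rT) = e^(−0.055·0.5) = 0.9729
Put-call parity: C − P = S·e^(−qT) − K·e^(−rT) = 140·0.9881 − 170·0.9729 = 138.3340 − 165.3930 = -27.0590
P = C − (C − P) = 0.75 − (-27.0590) = 27.8090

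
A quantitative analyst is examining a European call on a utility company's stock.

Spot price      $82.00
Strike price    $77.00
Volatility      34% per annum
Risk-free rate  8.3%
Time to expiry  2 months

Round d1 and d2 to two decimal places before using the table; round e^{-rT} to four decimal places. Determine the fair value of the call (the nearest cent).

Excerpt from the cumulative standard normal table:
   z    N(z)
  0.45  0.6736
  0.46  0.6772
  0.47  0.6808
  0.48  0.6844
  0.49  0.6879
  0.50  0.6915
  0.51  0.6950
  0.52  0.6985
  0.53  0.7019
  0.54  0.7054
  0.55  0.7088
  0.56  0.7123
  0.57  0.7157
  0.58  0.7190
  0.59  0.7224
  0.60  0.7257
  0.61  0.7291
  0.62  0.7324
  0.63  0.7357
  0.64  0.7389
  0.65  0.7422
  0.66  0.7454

$8.08

σ√T = 0.34·√0.1667 = 0.1388
d₁ = [ln(82/77) + (0.083 + 0.34²/2)·0.1667] / 0.1388 = [0.0629 + 0.0235] / 0.1388 = 0.6223 ⇒ 0.62
d₂ = d₁ − σ√T = 0.6223 − 0.1388 = 0.4835 ⇒ 0.48
exp(−rT) = exp(−0.083·0.1667) = 0.9863
N(d₁) = N(0.62) = 0.7324;  N(d₂) = N(0.48) = 0.6844
C = 82·0.7324 − 77·0.9863·0.6844 = 60.0568 − 51.9768 = 8.0800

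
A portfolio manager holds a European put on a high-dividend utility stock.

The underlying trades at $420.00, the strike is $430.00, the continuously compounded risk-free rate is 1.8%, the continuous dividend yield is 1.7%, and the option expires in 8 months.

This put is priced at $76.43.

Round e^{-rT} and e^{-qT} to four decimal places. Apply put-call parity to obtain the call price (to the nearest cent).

$66.80

exp(−qT) = exp(−0.017·0.6667) = 0.9887;  exp(−rT) = exp(−0.018·0.6667) = 0.9881
Put-call parity: C − P = S·e^(−qT) − K·e^(−rT) = 420·0.9887 − 430·0.9881 = 415.2540 − 424.8830 = -9.6290
C = P + (C − P) = 76.43 + (-9.6290) = 66.8010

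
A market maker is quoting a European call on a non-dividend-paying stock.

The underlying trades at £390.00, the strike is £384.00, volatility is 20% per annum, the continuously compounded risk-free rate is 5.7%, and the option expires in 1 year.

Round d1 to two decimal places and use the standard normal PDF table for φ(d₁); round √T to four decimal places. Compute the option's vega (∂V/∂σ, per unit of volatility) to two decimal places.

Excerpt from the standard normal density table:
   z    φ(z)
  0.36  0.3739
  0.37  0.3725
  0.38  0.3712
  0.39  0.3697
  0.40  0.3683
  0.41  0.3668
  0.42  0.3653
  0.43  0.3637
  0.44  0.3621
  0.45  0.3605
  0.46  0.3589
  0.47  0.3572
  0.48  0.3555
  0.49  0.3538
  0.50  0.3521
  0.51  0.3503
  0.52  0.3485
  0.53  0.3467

139.97

σ√T = 0.2·√1 = 0.2000
d₁ = [ln(390/384) + (0.057 + ½·0.2²)·1] / (σ√T) = (0.0155 + 0.0770) / 0.2000 = 0.4625 ≈ 0.46
√T = √1 = 1.0000
φ(d₁) = φ(0.46) = 0.3589
vega = S·φ(d₁)·√T = 390·0.3589·1.0000 = 139.9710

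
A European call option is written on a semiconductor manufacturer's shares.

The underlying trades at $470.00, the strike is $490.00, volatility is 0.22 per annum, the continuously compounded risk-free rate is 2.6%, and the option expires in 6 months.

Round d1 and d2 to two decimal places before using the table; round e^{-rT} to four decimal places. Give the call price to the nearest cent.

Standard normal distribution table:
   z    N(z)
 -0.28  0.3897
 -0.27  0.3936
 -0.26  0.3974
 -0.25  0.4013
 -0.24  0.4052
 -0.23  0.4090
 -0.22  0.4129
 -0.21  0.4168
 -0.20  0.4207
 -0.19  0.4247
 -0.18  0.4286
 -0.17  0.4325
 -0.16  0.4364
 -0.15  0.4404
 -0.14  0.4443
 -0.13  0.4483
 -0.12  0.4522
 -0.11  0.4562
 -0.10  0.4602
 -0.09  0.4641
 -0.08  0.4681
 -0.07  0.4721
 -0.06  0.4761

T = 0.5;  σ√T = 0.1556
ln(S/K) + (r + σ²/2)T = ln(470/490) + (0.026 + 0.22²/2)·0.5 = -0.0417 + 0.0251 = -0.0166
d₁ = -0.0166 / 0.1556 = -0.1065 ≈ -0.11
d₂ = d₁ − σ√T = -0.1065 − 0.1556 = -0.2621 ≈ -0.26
exp(−rT) = exp(−0.026·0.5) = 0.9871
N(d₁) = N(-0.11) = 0.4562;  N(d₂) = N(-0.26) = 0.3974
C = 470·0.4562 − 490·0.9871·0.3974 = 214.4140 − 192.2140 = 22.2000

$22.20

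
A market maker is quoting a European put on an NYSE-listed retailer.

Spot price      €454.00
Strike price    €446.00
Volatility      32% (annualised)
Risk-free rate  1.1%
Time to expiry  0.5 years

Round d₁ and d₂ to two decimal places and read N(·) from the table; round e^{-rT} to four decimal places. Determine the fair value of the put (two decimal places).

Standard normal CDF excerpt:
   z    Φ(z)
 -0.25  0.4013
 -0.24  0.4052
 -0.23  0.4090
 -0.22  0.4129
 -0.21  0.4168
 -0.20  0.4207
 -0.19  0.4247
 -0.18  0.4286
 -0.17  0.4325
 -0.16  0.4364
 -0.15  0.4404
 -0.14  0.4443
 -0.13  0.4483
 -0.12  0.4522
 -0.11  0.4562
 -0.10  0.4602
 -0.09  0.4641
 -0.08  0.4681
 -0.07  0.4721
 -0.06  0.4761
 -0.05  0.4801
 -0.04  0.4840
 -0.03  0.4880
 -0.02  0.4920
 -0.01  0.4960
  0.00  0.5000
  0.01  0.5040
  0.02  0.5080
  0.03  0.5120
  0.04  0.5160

σ√T = 0.32·√0.5 = 0.2263
d₁ = [ln(454/446) + (0.011 + 0.32²/2)·0.5] / 0.2263 = [0.0178 + 0.0311] / 0.2263 = 0.2160 → 0.22
d₂ = d₁ − σ√T = 0.2160 − 0.2263 = -0.0103 → -0.01
exp(−rT) = exp(−0.011·0.5) = 0.9945
P = 446·0.9945·N(0.01) − 454·N(-0.22) = 446·0.9945·0.5040 − 454·0.4129 = 223.5477 − 187.4566 = 36.0911

€36.09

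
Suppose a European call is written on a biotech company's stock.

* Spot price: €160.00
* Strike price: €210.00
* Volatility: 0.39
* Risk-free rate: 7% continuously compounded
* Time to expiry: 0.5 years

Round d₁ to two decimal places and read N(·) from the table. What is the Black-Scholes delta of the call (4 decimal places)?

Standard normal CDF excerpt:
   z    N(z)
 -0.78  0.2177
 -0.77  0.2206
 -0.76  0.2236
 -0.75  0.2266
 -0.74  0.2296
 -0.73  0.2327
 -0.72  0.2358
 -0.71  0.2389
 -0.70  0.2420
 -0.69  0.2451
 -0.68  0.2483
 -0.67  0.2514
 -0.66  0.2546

T = 0.5;  σ√T = 0.2758
d₁ = [ln(160/210) + (0.07 + 0.39²/2)·0.5] / 0.2758 = [-0.2719 + 0.0730] / 0.2758 = -0.7213 → -0.72
N(d₁) = N(-0.72) = 0.2358
Δ_call = N(d₁) = 0.2358

0.2358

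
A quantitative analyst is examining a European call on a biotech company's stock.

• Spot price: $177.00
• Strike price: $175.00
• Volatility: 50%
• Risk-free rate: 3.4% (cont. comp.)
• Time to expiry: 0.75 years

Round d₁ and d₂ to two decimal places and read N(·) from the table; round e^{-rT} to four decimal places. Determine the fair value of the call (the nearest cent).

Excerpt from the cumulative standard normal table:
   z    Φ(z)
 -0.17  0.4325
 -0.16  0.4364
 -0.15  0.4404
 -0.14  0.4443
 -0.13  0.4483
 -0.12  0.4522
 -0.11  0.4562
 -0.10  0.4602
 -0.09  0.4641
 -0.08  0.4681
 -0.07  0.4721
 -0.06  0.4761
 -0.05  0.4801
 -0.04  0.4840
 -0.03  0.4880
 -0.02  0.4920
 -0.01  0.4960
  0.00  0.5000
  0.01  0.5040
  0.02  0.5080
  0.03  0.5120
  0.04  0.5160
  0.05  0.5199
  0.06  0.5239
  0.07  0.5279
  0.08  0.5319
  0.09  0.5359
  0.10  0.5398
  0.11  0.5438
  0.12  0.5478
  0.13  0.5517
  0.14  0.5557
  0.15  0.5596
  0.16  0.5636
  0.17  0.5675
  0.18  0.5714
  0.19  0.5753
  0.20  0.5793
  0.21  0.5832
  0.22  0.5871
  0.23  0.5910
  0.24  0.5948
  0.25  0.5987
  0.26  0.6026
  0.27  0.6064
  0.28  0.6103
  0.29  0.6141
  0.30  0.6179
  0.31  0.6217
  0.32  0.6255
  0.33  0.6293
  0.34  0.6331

$32.89

σ√T = 0.5·√0.75 = 0.4330
d₁ = [ln(177/175) + (0.034 + 0.5²/2)·0.75] / 0.4330 = [0.0114 + 0.1192] / 0.4330 = 0.3016 ⇒ 0.30
d₂ = d₁ − σ√T = 0.3016 − 0.4330 = -0.1314 ⇒ -0.13
e^(−rT) = e^(−0.034·0.75) = 0.9748
N(d₁) = N(0.30) = 0.6179;  N(d₂) = N(-0.13) = 0.4483
C = 177·0.6179 − 175·0.9748·0.4483 = 109.3683 − 76.4755 = 32.8928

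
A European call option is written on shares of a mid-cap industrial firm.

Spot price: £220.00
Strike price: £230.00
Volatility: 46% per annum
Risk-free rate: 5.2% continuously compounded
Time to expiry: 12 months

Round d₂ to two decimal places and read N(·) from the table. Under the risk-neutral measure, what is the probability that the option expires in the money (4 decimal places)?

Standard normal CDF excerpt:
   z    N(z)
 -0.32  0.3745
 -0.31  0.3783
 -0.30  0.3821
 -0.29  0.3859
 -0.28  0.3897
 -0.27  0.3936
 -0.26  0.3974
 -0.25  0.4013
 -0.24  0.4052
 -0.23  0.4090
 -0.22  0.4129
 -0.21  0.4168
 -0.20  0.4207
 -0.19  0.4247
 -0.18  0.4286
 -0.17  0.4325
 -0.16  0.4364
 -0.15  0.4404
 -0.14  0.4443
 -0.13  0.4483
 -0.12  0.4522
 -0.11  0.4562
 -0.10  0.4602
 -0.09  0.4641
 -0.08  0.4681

0.4168

σ√T = 0.46·√1 = 0.4600
d₁ = [ln(220/230) + (0.052 + 0.46²/2)·1] / 0.4600 = [-0.0445 + 0.1578] / 0.4600 = 0.2464 → 0.25
d₂ = d₁ − σ√T = 0.2464 − 0.4600 = -0.2136 → -0.21
Risk-neutral Pr[S_T > K] = N(d₂) = N(-0.21) = 0.4168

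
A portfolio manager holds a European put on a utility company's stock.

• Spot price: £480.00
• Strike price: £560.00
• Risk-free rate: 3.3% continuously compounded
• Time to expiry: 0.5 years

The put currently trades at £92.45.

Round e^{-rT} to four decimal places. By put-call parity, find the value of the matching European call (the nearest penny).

exp(−rT) = exp(−0.033·0.5) = 0.9836
Put-call parity: C − P = S − K·e^(−rT) = 480 − 560·0.9836 = 480 − 550.8160 = -70.8160
C = P + (C − P) = 92.45 + (-70.8160) = 21.6340

£21.63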